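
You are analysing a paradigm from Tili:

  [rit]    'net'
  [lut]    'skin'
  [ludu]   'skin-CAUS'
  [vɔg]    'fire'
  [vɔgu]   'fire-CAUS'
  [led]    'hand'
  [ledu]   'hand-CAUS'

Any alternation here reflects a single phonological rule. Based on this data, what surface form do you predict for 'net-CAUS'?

The stem for 'skin' ends in [t] in [lut] but [d] in [ludu].
Compare 'hand', with invariant [d] in [led] and [ledu]: an analysis with underlying /d/ and a rule producing [t] in isolation would wrongly predict alternation here too.
The underlying segment must be /t/; voiceless stops become voiced between vowels, yielding [d] there.
From [rit] the stem 'net' is /rit/; between vowels this yields [ridu].

[ridu]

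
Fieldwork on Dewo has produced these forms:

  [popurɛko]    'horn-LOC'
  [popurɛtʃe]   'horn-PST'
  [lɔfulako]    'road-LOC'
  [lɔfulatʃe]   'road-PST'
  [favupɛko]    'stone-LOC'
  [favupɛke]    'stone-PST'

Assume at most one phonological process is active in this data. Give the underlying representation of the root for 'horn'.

In [popurɛko] and [popurɛtʃe] the final segment of 'horn' alternates: [k] ~ [tʃ].
The stem 'stone' ([favupɛko], [favupɛke]) shows [k] unchanged in both environments, so [k] cannot be basic with [tʃ] derived before the PST suffix.
So /tʃ/ is underlying, and a rule of depalatalization — palato-alveolar /tʃ/ becomes [k] when no front vowel follows — gives [k].
Hence 'horn' is /popurɛtʃ/ underlyingly.

/popurɛtʃ/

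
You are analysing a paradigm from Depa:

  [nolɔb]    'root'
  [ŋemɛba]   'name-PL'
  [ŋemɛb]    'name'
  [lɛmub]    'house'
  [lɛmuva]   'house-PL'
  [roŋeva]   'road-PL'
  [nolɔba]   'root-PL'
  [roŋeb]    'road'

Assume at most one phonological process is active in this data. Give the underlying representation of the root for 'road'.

The root 'road' surfaces as [roŋeb] and [roŋeva], with a stem-final [b] ~ [v] alternation.
Compare 'name', with invariant [b] in [ŋemɛb] and [ŋemɛba]: an analysis with underlying /b/ and a rule producing [v] before the PL suffix would wrongly predict alternation here too.
Therefore /v/ is basic and [b] is derived by word-final hardening (voiced fricatives become stops word-finally).
Hence 'road' is /roŋev/ underlyingly.

/roŋev/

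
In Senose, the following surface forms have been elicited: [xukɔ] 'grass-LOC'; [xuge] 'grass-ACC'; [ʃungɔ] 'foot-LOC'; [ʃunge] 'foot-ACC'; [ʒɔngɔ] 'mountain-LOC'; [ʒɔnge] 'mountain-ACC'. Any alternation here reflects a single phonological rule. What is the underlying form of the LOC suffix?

/-kɔ/

The LOC suffix surfaces as [-gɔ] and [-kɔ], depending on the final segment of the stem.
By contrast the ACC suffix keeps its initial [g] throughout — that segment must be underlying.
So the underlying form is /-kɔ/, and voiceless stops become voiced after a nasal.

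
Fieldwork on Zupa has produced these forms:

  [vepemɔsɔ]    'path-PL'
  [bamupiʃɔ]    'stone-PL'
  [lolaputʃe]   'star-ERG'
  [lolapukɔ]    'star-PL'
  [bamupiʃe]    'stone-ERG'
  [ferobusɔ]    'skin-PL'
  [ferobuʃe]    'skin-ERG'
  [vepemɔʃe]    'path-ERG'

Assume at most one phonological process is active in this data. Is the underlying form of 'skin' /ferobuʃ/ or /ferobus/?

/ferobus/

In [ferobuʃe] and [ferobusɔ] the final segment of 'skin' alternates: [ʃ] ~ [s].
The stem 'stone' ([bamupiʃe], [bamupiʃɔ]) shows [ʃ] unchanged in both environments, so [ʃ] cannot be basic with [s] derived before the PL suffix.
The underlying segment must be /s/; /k/ and /s/ become palato-alveolar [tʃ] and [ʃ] before a front vowel, yielding [ʃ] there.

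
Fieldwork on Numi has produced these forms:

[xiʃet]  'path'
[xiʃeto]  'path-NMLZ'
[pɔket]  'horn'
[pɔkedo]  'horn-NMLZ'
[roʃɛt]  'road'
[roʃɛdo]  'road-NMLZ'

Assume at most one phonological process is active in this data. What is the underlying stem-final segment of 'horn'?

/d/

The root 'horn' surfaces as [pɔket] and [pɔkedo], with a stem-final [t] ~ [d] alternation.
Compare 'path', with invariant [t] in [xiʃet] and [xiʃeto]: an analysis with underlying /t/ and a rule producing [d] before the NMLZ suffix would wrongly predict alternation here too.
The underlying segment must be /d/; voiced obstruents become voiceless word-finally, yielding [t] there.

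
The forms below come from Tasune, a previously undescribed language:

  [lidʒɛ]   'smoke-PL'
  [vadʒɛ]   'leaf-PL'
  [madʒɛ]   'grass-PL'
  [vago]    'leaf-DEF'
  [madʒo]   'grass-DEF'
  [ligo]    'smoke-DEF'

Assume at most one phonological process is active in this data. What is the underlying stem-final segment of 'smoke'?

'smoke' shows [g] ~ [dʒ] at the end of the stem ([ligo] vs [lidʒɛ]).
But 'grass' keeps [dʒ] in both environments ([madʒo], [madʒɛ]), so there is no rule changing /dʒ/ to [g] before the DEF suffix.
The alternation reflects palatalization before a front vowel: /g/ becomes palato-alveolar [dʒ] before a front vowel. /g/ is underlying.

/g/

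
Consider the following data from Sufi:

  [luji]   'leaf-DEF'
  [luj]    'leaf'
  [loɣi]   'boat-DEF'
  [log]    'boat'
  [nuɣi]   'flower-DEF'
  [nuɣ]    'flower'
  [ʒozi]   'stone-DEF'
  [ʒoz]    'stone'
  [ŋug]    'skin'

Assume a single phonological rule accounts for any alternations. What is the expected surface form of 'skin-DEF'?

'boat' shows [ɣ] ~ [g] at the end of the stem ([loɣi] vs [log]).
If /ɣ/ were underlying and a rule turned it into [g] in isolation, 'flower' would also alternate; but it has [ɣ] in both [nuɣi] and [nuɣ].
Therefore /g/ is basic and [ɣ] is derived by intervocalic spirantization (voiced stops become fricatives between vowels).
From [ŋug] the stem 'skin' is /ŋug/; between vowels this yields [ŋuɣi].

[ŋuɣi]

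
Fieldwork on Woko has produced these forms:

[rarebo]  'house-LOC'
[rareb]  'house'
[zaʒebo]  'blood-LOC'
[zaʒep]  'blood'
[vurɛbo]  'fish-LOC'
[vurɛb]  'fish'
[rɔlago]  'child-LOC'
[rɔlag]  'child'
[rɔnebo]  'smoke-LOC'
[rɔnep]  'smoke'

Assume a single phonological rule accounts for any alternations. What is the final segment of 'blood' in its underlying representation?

The stem for 'blood' ends in [b] in [zaʒebo] but [p] in [zaʒep].
If /b/ were underlying and a rule turned it into [p] in isolation, 'fish' would also alternate; but it has [b] in both [vurɛbo] and [vurɛb].
The alternation reflects intervocalic voicing: voiceless stops become voiced between vowels. /p/ is underlying.

/p/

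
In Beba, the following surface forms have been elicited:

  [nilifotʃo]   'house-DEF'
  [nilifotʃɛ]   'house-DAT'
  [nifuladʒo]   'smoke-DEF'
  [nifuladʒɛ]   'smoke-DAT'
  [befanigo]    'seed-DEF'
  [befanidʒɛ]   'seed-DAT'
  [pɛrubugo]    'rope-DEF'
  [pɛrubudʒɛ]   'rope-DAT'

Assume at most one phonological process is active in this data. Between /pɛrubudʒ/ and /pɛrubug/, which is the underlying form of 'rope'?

'rope' shows [g] ~ [dʒ] at the end of the stem ([pɛrubugo] vs [pɛrubudʒɛ]).
Compare 'smoke', with invariant [dʒ] in [nifuladʒo] and [nifuladʒɛ]: an analysis with underlying /dʒ/ and a rule producing [g] before the DEF suffix would wrongly predict alternation here too.
So /g/ is underlying, and a rule of palatalization before a front vowel — /g/ becomes palato-alveolar [dʒ] before a front vowel — gives [dʒ].

/pɛrubug/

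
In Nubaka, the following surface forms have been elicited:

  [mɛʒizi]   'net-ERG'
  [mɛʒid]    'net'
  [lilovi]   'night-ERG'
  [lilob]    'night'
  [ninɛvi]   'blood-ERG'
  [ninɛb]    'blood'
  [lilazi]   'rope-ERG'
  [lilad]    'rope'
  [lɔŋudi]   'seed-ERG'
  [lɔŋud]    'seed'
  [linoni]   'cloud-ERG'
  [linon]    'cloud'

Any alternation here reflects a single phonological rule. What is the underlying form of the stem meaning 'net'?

/mɛʒiz/

In [mɛʒizi] and [mɛʒid] the final segment of 'net' alternates: [z] ~ [d].
If /d/ were underlying and a rule turned it into [z] before the ERG suffix, 'seed' would also alternate; but it has [d] in both [lɔŋudi] and [lɔŋud].
Therefore /z/ is basic and [d] is derived by word-final hardening (voiced fricatives become stops word-finally).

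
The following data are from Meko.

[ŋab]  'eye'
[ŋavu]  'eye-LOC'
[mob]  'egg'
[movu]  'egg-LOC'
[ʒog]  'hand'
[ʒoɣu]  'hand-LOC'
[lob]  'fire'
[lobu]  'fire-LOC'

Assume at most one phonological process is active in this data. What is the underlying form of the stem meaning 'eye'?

'eye' shows [b] ~ [v] at the end of the stem ([ŋab] vs [ŋavu]).
If /b/ were underlying and a rule turned it into [v] before the LOC suffix, 'fire' would also alternate; but it has [b] in both [lob] and [lobu].
The underlying segment must be /v/; voiced fricatives become stops word-finally, yielding [b] there.
So 'eye' = /ŋav/.

/ŋav/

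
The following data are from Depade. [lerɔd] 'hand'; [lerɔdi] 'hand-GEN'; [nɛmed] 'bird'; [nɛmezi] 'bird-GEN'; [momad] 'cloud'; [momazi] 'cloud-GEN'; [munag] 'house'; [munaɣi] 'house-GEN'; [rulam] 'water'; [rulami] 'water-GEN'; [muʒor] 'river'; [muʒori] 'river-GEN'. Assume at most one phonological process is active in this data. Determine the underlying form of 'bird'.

/nɛmez/

In [nɛmed] and [nɛmezi] the final segment of 'bird' alternates: [d] ~ [z].
If /d/ were underlying and a rule turned it into [z] before the GEN suffix, 'hand' would also alternate; but it has [d] in both [lerɔd] and [lerɔdi].
So /z/ is underlying, and a rule of word-final hardening — voiced fricatives become stops word-finally — gives [d].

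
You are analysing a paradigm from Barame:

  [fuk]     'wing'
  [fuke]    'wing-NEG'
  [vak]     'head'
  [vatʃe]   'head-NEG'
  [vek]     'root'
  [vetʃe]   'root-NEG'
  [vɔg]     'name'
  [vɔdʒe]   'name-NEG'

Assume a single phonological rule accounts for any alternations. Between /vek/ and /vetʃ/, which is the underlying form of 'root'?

In [vek] and [vetʃe] the final segment of 'root' alternates: [k] ~ [tʃ].
If /k/ were underlying and a rule turned it into [tʃ] before the NEG suffix, 'wing' would also alternate; but it has [k] in both [fuk] and [fuke].
Therefore /tʃ/ is basic and [k] is derived by depalatalization (palato-alveolar /tʃ/ and /dʒ/ become [k] and [g] when no front vowel follows).

/vetʃ/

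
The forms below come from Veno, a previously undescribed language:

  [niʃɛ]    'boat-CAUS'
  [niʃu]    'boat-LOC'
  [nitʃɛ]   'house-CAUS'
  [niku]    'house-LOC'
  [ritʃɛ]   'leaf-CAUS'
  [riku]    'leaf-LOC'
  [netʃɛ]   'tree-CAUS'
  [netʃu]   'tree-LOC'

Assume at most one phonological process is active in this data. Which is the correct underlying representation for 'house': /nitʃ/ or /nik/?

/nik/

In [nitʃɛ] and [niku] the final segment of 'house' alternates: [tʃ] ~ [k].
The stem 'tree' ([netʃɛ], [netʃu]) shows [tʃ] unchanged in both environments, so [tʃ] cannot be basic with [k] derived before the LOC suffix.
The alternation reflects palatalization before a front vowel: /k/ becomes palato-alveolar [tʃ] before a front vowel. /k/ is underlying.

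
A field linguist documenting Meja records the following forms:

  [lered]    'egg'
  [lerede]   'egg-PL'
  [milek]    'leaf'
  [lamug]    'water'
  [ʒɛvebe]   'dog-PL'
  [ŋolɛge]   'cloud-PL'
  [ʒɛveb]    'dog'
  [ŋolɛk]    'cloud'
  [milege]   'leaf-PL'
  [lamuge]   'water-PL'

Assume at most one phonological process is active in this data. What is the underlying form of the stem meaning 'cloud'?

The root 'cloud' surfaces as [ŋolɛge] and [ŋolɛk], with a stem-final [g] ~ [k] alternation.
If /g/ were underlying and a rule turned it into [k] in isolation, 'water' would also alternate; but it has [g] in both [lamuge] and [lamug].
So /k/ is underlying, and a rule of intervocalic voicing — voiceless stops become voiced between vowels — gives [g].
So 'cloud' = /ŋolɛk/.

/ŋolɛk/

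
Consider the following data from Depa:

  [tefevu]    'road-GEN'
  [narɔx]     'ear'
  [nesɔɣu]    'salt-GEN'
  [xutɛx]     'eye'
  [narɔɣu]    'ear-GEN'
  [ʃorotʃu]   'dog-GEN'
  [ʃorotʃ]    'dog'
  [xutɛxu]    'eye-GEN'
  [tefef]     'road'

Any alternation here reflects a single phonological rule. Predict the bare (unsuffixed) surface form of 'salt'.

The root 'ear' surfaces as [narɔɣu] and [narɔx], with a stem-final [ɣ] ~ [x] alternation.
If /x/ were underlying and a rule turned it into [ɣ] before the GEN suffix, 'eye' would also alternate; but it has [x] in both [xutɛxu] and [xutɛx].
So /ɣ/ is underlying, and a rule of word-final obstruent devoicing — voiced obstruents become voiceless word-finally — gives [x].
From [nesɔɣu] the stem 'salt' is /nesɔɣ/; word-finally this yields [nesɔx].

[nesɔx]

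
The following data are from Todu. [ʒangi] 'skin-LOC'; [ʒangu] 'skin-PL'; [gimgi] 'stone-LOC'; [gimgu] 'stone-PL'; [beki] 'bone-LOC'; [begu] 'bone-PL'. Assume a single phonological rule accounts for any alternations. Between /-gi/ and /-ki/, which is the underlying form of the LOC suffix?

The LOC morpheme has two allomorphs, [-gi] and [-ki].
By contrast the PL suffix keeps its initial [g] throughout — that segment must be underlying.
So the underlying form is /-ki/, and voiceless stops become voiced after a nasal.

/-ki/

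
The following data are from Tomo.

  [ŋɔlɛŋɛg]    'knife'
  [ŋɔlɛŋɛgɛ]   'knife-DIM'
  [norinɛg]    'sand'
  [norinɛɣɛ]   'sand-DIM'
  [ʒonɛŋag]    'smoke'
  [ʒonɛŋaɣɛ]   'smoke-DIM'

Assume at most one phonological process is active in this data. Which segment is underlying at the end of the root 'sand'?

/ɣ/

The stem for 'sand' ends in [g] in [norinɛg] but [ɣ] in [norinɛɣɛ].
The stem 'knife' ([ŋɔlɛŋɛg], [ŋɔlɛŋɛgɛ]) shows [g] unchanged in both environments, so [g] cannot be basic with [ɣ] derived before the DIM suffix.
The alternation reflects word-final hardening: voiced fricatives become stops word-finally. /ɣ/ is underlying.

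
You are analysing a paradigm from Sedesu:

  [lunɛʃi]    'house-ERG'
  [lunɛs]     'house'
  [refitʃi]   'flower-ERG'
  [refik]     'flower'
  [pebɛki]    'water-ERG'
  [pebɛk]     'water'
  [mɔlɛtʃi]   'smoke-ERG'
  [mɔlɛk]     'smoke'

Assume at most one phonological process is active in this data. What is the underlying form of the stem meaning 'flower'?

/refitʃ/

'flower' shows [tʃ] ~ [k] at the end of the stem ([refitʃi] vs [refik]).
If /k/ were underlying and a rule turned it into [tʃ] before the ERG suffix, 'water' would also alternate; but it has [k] in both [pebɛki] and [pebɛk].
Therefore /tʃ/ is basic and [k] is derived by depalatalization (palato-alveolar /tʃ/ and /ʃ/ become [k] and [s] when no front vowel follows).
Hence 'flower' is /refitʃ/ underlyingly.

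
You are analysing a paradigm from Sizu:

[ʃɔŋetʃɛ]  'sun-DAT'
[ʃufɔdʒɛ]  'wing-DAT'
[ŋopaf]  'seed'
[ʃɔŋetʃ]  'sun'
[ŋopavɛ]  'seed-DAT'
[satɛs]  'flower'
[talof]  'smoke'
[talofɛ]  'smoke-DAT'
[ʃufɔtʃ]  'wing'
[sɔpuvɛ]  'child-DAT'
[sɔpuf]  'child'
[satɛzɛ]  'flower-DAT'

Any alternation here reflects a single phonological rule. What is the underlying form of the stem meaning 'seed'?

/ŋopav/

The root 'seed' surfaces as [ŋopavɛ] and [ŋopaf], with a stem-final [v] ~ [f] alternation.
If /f/ were underlying and a rule turned it into [v] before the DAT suffix, 'smoke' would also alternate; but it has [f] in both [talofɛ] and [talof].
Therefore /v/ is basic and [f] is derived by word-final obstruent devoicing (voiced obstruents become voiceless word-finally).
The underlying form of 'seed' is therefore /ŋopav/.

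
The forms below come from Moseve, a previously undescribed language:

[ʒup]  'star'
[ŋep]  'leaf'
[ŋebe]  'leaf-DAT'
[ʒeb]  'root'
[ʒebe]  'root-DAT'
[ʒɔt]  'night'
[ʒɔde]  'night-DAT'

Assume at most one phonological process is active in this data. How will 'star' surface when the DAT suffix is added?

[ʒube]

'leaf' shows [p] ~ [b] at the end of the stem ([ŋep] vs [ŋebe]).
The stem 'root' ([ʒeb], [ʒebe]) shows [b] unchanged in both environments, so [b] cannot be basic with [p] derived in isolation.
The alternation reflects intervocalic voicing: voiceless stops become voiced between vowels. /p/ is underlying.
The one attested form of 'star', [ʒup], shows underlying /ʒup/. Applying the same rule between vowels gives [ʒube].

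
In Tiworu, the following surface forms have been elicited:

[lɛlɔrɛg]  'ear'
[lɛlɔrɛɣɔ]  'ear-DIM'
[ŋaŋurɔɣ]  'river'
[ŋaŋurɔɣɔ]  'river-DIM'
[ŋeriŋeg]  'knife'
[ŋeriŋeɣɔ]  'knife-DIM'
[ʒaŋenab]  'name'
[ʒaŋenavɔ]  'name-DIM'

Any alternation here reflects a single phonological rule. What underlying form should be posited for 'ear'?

The root 'ear' surfaces as [lɛlɔrɛg] and [lɛlɔrɛɣɔ], with a stem-final [g] ~ [ɣ] alternation.
The stem 'river' ([ŋaŋurɔɣ], [ŋaŋurɔɣɔ]) shows [ɣ] unchanged in both environments, so [ɣ] cannot be basic with [g] derived in isolation.
So /g/ is underlying, and a rule of intervocalic spirantization — voiced stops become fricatives between vowels — gives [ɣ].

/lɛlɔrɛg/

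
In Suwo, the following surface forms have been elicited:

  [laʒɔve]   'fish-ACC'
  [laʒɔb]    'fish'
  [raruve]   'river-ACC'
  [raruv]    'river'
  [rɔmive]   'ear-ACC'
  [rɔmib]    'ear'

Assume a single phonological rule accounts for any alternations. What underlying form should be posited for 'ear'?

'ear' shows [v] ~ [b] at the end of the stem ([rɔmive] vs [rɔmib]).
The stem 'river' ([raruve], [raruv]) shows [v] unchanged in both environments, so [v] cannot be basic with [b] derived in isolation.
The alternation reflects intervocalic spirantization: voiced stops become fricatives between vowels. /b/ is underlying.
Hence 'ear' is /rɔmib/ underlyingly.

/rɔmib/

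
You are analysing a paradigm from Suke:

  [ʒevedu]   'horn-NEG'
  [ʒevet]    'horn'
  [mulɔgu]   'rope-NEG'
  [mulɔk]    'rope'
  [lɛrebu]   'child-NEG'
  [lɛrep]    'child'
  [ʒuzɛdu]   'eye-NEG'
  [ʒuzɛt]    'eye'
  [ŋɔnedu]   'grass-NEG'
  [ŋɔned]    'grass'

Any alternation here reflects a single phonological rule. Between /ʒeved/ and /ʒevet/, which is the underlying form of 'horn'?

/ʒevet/

The root 'horn' surfaces as [ʒevedu] and [ʒevet], with a stem-final [d] ~ [t] alternation.
The stem 'grass' ([ŋɔnedu], [ŋɔned]) shows [d] unchanged in both environments, so [d] cannot be basic with [t] derived in isolation.
So /t/ is underlying, and a rule of intervocalic voicing — voiceless stops become voiced between vowels — gives [d].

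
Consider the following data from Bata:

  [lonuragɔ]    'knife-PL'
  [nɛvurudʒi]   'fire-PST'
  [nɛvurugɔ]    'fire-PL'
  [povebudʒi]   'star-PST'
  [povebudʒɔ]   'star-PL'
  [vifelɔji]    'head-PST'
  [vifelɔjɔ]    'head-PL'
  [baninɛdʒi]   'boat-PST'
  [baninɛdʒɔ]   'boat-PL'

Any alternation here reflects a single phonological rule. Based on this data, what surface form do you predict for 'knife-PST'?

'fire' shows [dʒ] ~ [g] at the end of the stem ([nɛvurudʒi] vs [nɛvurugɔ]).
The stem 'star' ([povebudʒi], [povebudʒɔ]) shows [dʒ] unchanged in both environments, so [dʒ] cannot be basic with [g] derived before the PL suffix.
The underlying segment must be /g/; /g/ becomes palato-alveolar [dʒ] before a front vowel, yielding [dʒ] there.
The one attested form of 'knife', [lonuragɔ], shows underlying /lonurag/. Applying the same rule before a front vowel gives [lonuradʒi].

[lonuradʒi]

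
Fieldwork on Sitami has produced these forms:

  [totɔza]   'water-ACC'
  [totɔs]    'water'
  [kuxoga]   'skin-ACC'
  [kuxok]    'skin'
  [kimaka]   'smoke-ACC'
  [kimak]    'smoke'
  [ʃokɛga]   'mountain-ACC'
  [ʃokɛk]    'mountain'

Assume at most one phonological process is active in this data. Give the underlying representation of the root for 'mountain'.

/ʃokɛg/

In [ʃokɛga] and [ʃokɛk] the final segment of 'mountain' alternates: [g] ~ [k].
If /k/ were underlying and a rule turned it into [g] before the ACC suffix, 'smoke' would also alternate; but it has [k] in both [kimaka] and [kimak].
The alternation reflects word-final obstruent devoicing: voiced obstruents become voiceless word-finally. /g/ is underlying.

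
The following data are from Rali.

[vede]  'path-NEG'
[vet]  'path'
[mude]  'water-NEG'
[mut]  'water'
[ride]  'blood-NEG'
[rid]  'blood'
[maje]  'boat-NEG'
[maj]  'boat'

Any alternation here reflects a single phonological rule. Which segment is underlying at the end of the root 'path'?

The root 'path' surfaces as [vede] and [vet], with a stem-final [d] ~ [t] alternation.
Compare 'blood', with invariant [d] in [ride] and [rid]: an analysis with underlying /d/ and a rule producing [t] in isolation would wrongly predict alternation here too.
The alternation reflects intervocalic voicing: voiceless stops become voiced between vowels. /t/ is underlying.

/t/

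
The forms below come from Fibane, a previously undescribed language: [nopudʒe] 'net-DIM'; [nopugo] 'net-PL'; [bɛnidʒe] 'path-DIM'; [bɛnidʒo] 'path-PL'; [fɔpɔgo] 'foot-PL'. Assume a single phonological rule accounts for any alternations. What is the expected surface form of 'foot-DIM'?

In [nopudʒe] and [nopugo] the final segment of 'net' alternates: [dʒ] ~ [g].
The stem 'path' ([bɛnidʒe], [bɛnidʒo]) shows [dʒ] unchanged in both environments, so [dʒ] cannot be basic with [g] derived before the PL suffix.
The underlying segment must be /g/; /g/ becomes palato-alveolar [dʒ] before a front vowel, yielding [dʒ] there.
The one attested form of 'foot', [fɔpɔgo], shows underlying /fɔpɔg/. Applying the same rule before a front vowel gives [fɔpɔdʒe].

[fɔpɔdʒe]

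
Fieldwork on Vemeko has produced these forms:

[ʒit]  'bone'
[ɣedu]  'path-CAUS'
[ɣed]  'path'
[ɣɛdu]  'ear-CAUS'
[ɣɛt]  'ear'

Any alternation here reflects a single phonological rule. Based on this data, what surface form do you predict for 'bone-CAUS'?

[ʒidu]

The stem for 'ear' ends in [d] in [ɣɛdu] but [t] in [ɣɛt].
But 'path' keeps [d] in both environments ([ɣedu], [ɣed]), so there is no rule changing /d/ to [t] in isolation.
The alternation reflects intervocalic voicing: voiceless stops become voiced between vowels. /t/ is underlying.
From [ʒit] the stem 'bone' is /ʒit/; between vowels this yields [ʒidu].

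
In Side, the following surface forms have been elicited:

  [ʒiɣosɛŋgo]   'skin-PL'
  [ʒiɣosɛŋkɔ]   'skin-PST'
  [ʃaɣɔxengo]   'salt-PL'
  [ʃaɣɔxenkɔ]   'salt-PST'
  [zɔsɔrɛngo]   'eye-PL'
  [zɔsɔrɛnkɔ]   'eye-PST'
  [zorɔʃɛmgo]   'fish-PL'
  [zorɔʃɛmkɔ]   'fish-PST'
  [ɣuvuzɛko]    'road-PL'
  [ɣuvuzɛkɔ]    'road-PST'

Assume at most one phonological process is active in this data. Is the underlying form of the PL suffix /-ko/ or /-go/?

/-go/

The PL morpheme has two allomorphs, [-go] and [-ko].
The PST suffix, which begins with [k], is invariant after every stem; so [k] is not altered by any rule here.
So the underlying form is /-go/, and voiced stops become voiceless after a vowel.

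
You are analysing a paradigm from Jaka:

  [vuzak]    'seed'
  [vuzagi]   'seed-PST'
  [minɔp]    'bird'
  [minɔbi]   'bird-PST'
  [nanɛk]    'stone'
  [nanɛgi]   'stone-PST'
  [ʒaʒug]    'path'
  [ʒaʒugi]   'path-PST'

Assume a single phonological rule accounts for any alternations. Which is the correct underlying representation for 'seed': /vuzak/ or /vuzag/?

'seed' shows [k] ~ [g] at the end of the stem ([vuzak] vs [vuzagi]).
If /g/ were underlying and a rule turned it into [k] in isolation, 'path' would also alternate; but it has [g] in both [ʒaʒug] and [ʒaʒugi].
The alternation reflects intervocalic voicing: voiceless stops become voiced between vowels. /k/ is underlying.

/vuzak/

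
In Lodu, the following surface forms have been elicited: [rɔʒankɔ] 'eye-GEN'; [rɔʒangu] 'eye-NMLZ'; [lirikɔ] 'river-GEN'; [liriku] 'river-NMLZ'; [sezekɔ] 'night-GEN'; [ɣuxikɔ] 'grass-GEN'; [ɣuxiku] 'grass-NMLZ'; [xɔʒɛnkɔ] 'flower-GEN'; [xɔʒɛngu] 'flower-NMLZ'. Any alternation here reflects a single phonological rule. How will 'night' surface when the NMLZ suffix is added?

[sezeku]

The NMLZ suffix surfaces as [-gu] and [-ku], depending on the final segment of the stem.
By contrast the GEN suffix keeps its initial [k] throughout — that segment must be underlying.
So the underlying form is /-gu/, and voiced stops become voiceless after a vowel.
After 'night', which ends in a vowel, the suffix surfaces as [-ku], giving [sezeku].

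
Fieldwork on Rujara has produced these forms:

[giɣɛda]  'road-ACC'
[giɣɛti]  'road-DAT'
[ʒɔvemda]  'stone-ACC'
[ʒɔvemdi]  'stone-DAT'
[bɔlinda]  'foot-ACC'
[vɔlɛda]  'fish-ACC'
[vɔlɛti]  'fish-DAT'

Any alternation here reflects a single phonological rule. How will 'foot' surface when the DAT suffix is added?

[bɔlindi]

The DAT suffix surfaces as [-di] and [-ti], depending on the final segment of the stem.
The ACC suffix, which begins with [d], is invariant after every stem; so [d] is not altered by any rule here.
The DAT suffix is therefore /-ti/ underlyingly, with post-nasal voicing: voiceless stops become voiced after a nasal.
After 'foot', which ends in a nasal, the suffix surfaces as [-di], giving [bɔlindi].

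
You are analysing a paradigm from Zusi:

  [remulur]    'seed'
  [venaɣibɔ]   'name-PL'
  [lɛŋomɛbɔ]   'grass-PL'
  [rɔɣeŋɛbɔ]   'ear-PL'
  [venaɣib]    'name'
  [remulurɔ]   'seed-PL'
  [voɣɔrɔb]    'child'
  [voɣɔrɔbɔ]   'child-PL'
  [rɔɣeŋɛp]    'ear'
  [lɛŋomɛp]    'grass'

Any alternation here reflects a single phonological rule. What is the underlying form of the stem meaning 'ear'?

The stem for 'ear' ends in [p] in [rɔɣeŋɛp] but [b] in [rɔɣeŋɛbɔ].
Compare 'child', with invariant [b] in [voɣɔrɔb] and [voɣɔrɔbɔ]: an analysis with underlying /b/ and a rule producing [p] in isolation would wrongly predict alternation here too.
Therefore /p/ is basic and [b] is derived by intervocalic voicing (voiceless stops become voiced between vowels).
The underlying form of 'ear' is therefore /rɔɣeŋɛp/.

/rɔɣeŋɛp/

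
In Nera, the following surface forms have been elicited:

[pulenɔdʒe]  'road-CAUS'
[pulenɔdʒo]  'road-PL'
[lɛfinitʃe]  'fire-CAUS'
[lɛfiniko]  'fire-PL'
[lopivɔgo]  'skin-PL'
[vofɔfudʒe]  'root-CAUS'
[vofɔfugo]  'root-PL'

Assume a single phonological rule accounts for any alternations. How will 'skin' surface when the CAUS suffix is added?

The root 'root' surfaces as [vofɔfudʒe] and [vofɔfugo], with a stem-final [dʒ] ~ [g] alternation.
The stem 'road' ([pulenɔdʒe], [pulenɔdʒo]) shows [dʒ] unchanged in both environments, so [dʒ] cannot be basic with [g] derived before the PL suffix.
The alternation reflects palatalization before a front vowel: /k/ and /g/ become palato-alveolar [tʃ] and [dʒ] before a front vowel. /g/ is underlying.
From [lopivɔgo] the stem 'skin' is /lopivɔg/; before a front vowel this yields [lopivɔdʒe].

[lopivɔdʒe]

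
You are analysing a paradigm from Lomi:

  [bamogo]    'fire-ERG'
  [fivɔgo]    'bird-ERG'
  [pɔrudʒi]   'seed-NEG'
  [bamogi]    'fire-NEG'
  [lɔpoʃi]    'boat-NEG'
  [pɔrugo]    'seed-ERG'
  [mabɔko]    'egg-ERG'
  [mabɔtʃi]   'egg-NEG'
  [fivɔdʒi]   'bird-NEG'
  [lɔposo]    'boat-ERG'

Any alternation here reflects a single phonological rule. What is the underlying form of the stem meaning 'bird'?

/fivɔdʒ/

'bird' shows [dʒ] ~ [g] at the end of the stem ([fivɔdʒi] vs [fivɔgo]).
The stem 'fire' ([bamogi], [bamogo]) shows [g] unchanged in both environments, so [g] cannot be basic with [dʒ] derived before the NEG suffix.
The underlying segment must be /dʒ/; palato-alveolar /tʃ/, /dʒ/ and /ʃ/ become [k], [g] and [s] when no front vowel follows, yielding [g] there.
So 'bird' = /fivɔdʒ/.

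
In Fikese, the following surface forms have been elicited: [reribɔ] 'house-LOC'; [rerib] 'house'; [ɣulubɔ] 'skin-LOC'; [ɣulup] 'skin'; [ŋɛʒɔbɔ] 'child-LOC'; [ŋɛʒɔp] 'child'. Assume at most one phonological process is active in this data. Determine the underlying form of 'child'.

/ŋɛʒɔp/

'child' shows [b] ~ [p] at the end of the stem ([ŋɛʒɔbɔ] vs [ŋɛʒɔp]).
The stem 'house' ([reribɔ], [rerib]) shows [b] unchanged in both environments, so [b] cannot be basic with [p] derived in isolation.
So /p/ is underlying, and a rule of intervocalic voicing — voiceless stops become voiced between vowels — gives [b].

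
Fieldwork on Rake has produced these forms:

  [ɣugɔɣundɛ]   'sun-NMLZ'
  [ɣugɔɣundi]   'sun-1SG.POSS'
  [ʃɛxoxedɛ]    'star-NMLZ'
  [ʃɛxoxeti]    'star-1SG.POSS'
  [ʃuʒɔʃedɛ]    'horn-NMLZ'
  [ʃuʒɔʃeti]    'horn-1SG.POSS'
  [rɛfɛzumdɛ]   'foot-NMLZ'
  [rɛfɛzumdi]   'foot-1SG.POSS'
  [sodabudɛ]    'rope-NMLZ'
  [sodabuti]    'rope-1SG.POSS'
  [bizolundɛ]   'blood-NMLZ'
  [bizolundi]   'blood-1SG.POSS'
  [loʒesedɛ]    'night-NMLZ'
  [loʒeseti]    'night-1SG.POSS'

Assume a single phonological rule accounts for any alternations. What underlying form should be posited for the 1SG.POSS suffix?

The 1SG.POSS morpheme has two allomorphs, [-di] and [-ti].
By contrast the NMLZ suffix keeps its initial [d] throughout — that segment must be underlying.
The 1SG.POSS suffix is therefore /-ti/ underlyingly, with post-nasal voicing: voiceless stops become voiced after a nasal.

/-ti/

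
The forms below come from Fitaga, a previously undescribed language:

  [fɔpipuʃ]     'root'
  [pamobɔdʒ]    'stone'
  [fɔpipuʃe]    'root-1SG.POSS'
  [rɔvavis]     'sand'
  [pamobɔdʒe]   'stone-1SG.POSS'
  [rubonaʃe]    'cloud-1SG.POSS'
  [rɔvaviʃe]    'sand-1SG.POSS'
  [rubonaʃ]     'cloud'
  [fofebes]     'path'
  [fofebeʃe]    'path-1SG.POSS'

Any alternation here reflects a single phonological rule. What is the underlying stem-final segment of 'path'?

'path' shows [s] ~ [ʃ] at the end of the stem ([fofebes] vs [fofebeʃe]).
The stem 'cloud' ([rubonaʃ], [rubonaʃe]) shows [ʃ] unchanged in both environments, so [ʃ] cannot be basic with [s] derived in isolation.
So /s/ is underlying, and a rule of palatalization before a front vowel — /s/ becomes palato-alveolar [ʃ] before a front vowel — gives [ʃ].

/s/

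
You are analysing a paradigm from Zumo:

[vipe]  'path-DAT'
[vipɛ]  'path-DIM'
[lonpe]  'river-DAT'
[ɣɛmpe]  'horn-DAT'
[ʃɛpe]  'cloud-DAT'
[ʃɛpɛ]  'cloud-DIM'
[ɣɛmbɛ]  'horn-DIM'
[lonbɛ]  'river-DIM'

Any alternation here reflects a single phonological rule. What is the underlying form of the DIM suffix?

/-bɛ/

The DIM morpheme has two allomorphs, [-bɛ] and [-pɛ].
By contrast the DAT suffix keeps its initial [p] throughout — that segment must be underlying.
The DIM suffix is therefore /-bɛ/ underlyingly, with post-vocalic devoicing: voiced stops become voiceless after a vowel.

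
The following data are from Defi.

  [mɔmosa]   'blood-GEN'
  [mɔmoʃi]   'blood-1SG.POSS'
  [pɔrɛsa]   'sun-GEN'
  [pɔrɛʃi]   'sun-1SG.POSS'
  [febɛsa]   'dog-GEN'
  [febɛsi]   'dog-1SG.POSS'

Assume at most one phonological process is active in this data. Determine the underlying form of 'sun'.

/pɔrɛʃ/

'sun' shows [s] ~ [ʃ] at the end of the stem ([pɔrɛsa] vs [pɔrɛʃi]).
But 'dog' keeps [s] in both environments ([febɛsa], [febɛsi]), so there is no rule changing /s/ to [ʃ] before the 1SG.POSS suffix.
The underlying segment must be /ʃ/; palato-alveolar /ʃ/ becomes [s] when no front vowel follows, yielding [s] there.
So 'sun' = /pɔrɛʃ/.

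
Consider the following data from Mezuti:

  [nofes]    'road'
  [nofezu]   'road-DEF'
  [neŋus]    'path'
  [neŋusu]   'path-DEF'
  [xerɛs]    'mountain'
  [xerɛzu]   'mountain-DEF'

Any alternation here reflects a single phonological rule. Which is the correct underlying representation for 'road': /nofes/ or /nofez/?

The root 'road' surfaces as [nofes] and [nofezu], with a stem-final [s] ~ [z] alternation.
The stem 'path' ([neŋus], [neŋusu]) shows [s] unchanged in both environments, so [s] cannot be basic with [z] derived before the DEF suffix.
The underlying segment must be /z/; voiced obstruents become voiceless word-finally, yielding [s] there.

/nofez/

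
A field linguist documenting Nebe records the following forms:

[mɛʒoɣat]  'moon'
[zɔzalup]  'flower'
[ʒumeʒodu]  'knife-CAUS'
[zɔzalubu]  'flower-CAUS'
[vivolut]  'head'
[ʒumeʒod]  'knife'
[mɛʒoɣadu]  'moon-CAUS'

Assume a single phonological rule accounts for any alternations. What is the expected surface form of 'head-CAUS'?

[vivoludu]

The root 'moon' surfaces as [mɛʒoɣat] and [mɛʒoɣadu], with a stem-final [t] ~ [d] alternation.
But 'knife' keeps [d] in both environments ([ʒumeʒod], [ʒumeʒodu]), so there is no rule changing /d/ to [t] in isolation.
The underlying segment must be /t/; voiceless stops become voiced between vowels, yielding [d] there.
From [vivolut] the stem 'head' is /vivolut/; between vowels this yields [vivoludu].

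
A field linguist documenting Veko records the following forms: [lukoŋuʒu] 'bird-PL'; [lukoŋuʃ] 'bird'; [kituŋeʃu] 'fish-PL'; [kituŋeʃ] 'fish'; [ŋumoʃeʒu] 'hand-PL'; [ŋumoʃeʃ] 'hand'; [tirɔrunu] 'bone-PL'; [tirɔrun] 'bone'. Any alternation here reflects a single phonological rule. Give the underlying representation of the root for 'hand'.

The stem for 'hand' ends in [ʒ] in [ŋumoʃeʒu] but [ʃ] in [ŋumoʃeʃ].
Compare 'fish', with invariant [ʃ] in [kituŋeʃu] and [kituŋeʃ]: an analysis with underlying /ʃ/ and a rule producing [ʒ] before the PL suffix would wrongly predict alternation here too.
The alternation reflects word-final obstruent devoicing: voiced obstruents become voiceless word-finally. /ʒ/ is underlying.

/ŋumoʃeʒ/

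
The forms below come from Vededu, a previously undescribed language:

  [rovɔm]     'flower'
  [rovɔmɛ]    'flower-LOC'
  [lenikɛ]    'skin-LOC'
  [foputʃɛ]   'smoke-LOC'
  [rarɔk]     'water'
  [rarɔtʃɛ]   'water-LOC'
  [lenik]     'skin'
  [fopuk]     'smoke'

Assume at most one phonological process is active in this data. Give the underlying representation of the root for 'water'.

The stem for 'water' ends in [tʃ] in [rarɔtʃɛ] but [k] in [rarɔk].
Compare 'skin', with invariant [k] in [lenikɛ] and [lenik]: an analysis with underlying /k/ and a rule producing [tʃ] before the LOC suffix would wrongly predict alternation here too.
Therefore /tʃ/ is basic and [k] is derived by depalatalization (palato-alveolar /tʃ/ becomes [k] when no front vowel follows).

/rarɔtʃ/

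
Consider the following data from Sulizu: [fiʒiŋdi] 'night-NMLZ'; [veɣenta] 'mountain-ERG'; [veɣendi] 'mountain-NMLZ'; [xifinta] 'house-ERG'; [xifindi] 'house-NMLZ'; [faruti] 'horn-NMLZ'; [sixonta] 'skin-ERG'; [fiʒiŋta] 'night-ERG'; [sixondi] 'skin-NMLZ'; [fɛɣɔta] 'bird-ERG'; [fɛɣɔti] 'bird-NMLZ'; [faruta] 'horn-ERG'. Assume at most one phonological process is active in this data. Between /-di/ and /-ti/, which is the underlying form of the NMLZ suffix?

/-di/

The NMLZ suffix surfaces as [-di] and [-ti], depending on the final segment of the stem.
By contrast the ERG suffix keeps its initial [t] throughout — that segment must be underlying.
The NMLZ suffix is therefore /-di/ underlyingly, with post-vocalic devoicing: voiced stops become voiceless after a vowel.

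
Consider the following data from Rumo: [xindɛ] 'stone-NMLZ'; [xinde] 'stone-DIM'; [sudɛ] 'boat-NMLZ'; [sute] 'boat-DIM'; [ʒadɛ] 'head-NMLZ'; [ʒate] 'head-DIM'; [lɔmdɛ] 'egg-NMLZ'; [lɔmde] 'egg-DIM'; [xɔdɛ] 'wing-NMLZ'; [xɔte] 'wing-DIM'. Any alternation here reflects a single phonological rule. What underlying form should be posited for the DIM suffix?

The DIM suffix surfaces as [-de] and [-te], depending on the final segment of the stem.
By contrast the NMLZ suffix keeps its initial [d] throughout — that segment must be underlying.
The DIM suffix is therefore /-te/ underlyingly, with post-nasal voicing: voiceless stops become voiced after a nasal.

/-te/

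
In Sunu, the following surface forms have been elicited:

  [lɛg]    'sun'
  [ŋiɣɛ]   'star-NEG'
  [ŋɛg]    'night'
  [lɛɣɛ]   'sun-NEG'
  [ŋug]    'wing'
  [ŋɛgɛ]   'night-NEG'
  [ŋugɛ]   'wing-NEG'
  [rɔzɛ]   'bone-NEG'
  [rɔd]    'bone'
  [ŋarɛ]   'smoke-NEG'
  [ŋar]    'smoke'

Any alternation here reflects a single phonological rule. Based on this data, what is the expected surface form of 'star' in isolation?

The root 'sun' surfaces as [lɛɣɛ] and [lɛg], with a stem-final [ɣ] ~ [g] alternation.
But 'night' keeps [g] in both environments ([ŋɛgɛ], [ŋɛg]), so there is no rule changing /g/ to [ɣ] before the NEG suffix.
The underlying segment must be /ɣ/; voiced fricatives become stops word-finally, yielding [g] there.
The one attested form of 'star', [ŋiɣɛ], shows underlying /ŋiɣ/. Applying the same rule word-finally gives [ŋig].

[ŋig]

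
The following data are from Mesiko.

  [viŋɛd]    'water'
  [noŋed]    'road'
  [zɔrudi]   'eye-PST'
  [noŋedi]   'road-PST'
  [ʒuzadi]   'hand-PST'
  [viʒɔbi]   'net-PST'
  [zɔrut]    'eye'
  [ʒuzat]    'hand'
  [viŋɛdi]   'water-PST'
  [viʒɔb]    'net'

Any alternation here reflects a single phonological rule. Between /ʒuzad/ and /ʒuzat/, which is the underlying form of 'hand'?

/ʒuzat/

In [ʒuzadi] and [ʒuzat] the final segment of 'hand' alternates: [d] ~ [t].
The stem 'road' ([noŋedi], [noŋed]) shows [d] unchanged in both environments, so [d] cannot be basic with [t] derived in isolation.
So /t/ is underlying, and a rule of intervocalic voicing — voiceless stops become voiced between vowels — gives [d].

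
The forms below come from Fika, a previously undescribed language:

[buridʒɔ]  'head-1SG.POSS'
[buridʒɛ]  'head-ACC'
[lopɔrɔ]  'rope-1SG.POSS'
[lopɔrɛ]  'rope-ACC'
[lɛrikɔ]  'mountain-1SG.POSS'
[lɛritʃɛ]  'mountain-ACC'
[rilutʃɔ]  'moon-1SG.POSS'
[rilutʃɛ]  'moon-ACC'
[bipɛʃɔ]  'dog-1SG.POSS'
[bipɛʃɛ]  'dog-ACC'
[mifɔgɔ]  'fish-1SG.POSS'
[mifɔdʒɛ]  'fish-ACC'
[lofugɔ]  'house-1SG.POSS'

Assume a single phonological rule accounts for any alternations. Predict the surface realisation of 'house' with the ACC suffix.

The stem for 'fish' ends in [g] in [mifɔgɔ] but [dʒ] in [mifɔdʒɛ].
The stem 'head' ([buridʒɔ], [buridʒɛ]) shows [dʒ] unchanged in both environments, so [dʒ] cannot be basic with [g] derived before the 1SG.POSS suffix.
The alternation reflects palatalization before a front vowel: /k/ and /g/ become palato-alveolar [tʃ] and [dʒ] before a front vowel. /g/ is underlying.
The one attested form of 'house', [lofugɔ], shows underlying /lofug/. Applying the same rule before a front vowel gives [lofudʒɛ].

[lofudʒɛ]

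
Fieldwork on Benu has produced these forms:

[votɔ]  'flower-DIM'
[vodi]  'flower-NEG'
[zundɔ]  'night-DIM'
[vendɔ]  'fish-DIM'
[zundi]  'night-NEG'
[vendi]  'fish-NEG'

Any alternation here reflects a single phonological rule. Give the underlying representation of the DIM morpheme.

The DIM suffix surfaces as [-dɔ] and [-tɔ], depending on the final segment of the stem.
The NEG suffix, which begins with [d], is invariant after every stem; so [d] is not altered by any rule here.
So the underlying form is /-tɔ/, and voiceless stops become voiced after a nasal.

/-tɔ/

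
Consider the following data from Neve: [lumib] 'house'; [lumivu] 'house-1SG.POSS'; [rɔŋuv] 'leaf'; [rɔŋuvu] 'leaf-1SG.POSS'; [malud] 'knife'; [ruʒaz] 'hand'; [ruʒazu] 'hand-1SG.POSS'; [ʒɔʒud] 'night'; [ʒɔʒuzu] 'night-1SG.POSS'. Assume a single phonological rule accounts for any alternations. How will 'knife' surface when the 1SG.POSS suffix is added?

The stem for 'night' ends in [d] in [ʒɔʒud] but [z] in [ʒɔʒuzu].
The stem 'hand' ([ruʒaz], [ruʒazu]) shows [z] unchanged in both environments, so [z] cannot be basic with [d] derived in isolation.
The alternation reflects intervocalic spirantization: voiced stops become fricatives between vowels. /d/ is underlying.
The one attested form of 'knife', [malud], shows underlying /malud/. Applying the same rule between vowels gives [maluzu].

[maluzu]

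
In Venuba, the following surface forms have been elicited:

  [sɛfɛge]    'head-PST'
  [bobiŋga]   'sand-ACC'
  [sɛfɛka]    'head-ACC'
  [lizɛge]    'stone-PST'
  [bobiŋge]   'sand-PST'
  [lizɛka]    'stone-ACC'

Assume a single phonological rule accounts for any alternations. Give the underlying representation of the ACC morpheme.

The ACC morpheme has two allomorphs, [-ga] and [-ka].
The PST suffix, which begins with [g], is invariant after every stem; so [g] is not altered by any rule here.
So the underlying form is /-ka/, and voiceless stops become voiced after a nasal.

/-ka/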